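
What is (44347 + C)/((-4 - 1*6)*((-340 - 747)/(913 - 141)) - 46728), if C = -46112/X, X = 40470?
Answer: -346372656754/364868879655 ≈ -0.94931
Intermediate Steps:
C = -23056/20235 (C = -46112/40470 = -46112*1/40470 = -23056/20235 ≈ -1.1394)
(44347 + C)/((-4 - 1*6)*((-340 - 747)/(913 - 141)) - 46728) = (44347 - 23056/20235)/((-4 - 1*6)*((-340 - 747)/(913 - 141)) - 46728) = 897338489/(20235*((-4 - 6)*(-1087/772) - 46728)) = 897338489/(20235*(-(-10870)/772 - 46728)) = 897338489/(20235*(-10*(-1087/772) - 46728)) = 897338489/(20235*(5435/386 - 46728)) = 897338489/(20235*(-18031573/386)) = (897338489/20235)*(-386/18031573) = -346372656754/364868879655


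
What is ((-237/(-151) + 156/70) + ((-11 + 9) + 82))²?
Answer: 196136494129/27931225 ≈ 7022.1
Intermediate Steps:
((-237/(-151) + 156/70) + ((-11 + 9) + 82))² = ((-237*(-1/151) + 156*(1/70)) + (-2 + 82))² = ((237/151 + 78/35) + 80)² = (20073/5285 + 80)² = (442873/5285)² = 196136494129/27931225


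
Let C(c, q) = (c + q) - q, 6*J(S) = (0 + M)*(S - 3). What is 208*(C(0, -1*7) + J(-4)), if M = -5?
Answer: 3640/3 ≈ 1213.3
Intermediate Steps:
J(S) = 5/2 - 5*S/6 (J(S) = ((0 - 5)*(S - 3))/6 = (-5*(-3 + S))/6 = (15 - 5*S)/6 = 5/2 - 5*S/6)
C(c, q) = c
208*(C(0, -1*7) + J(-4)) = 208*(0 + (5/2 - 5/6*(-4))) = 208*(0 + (5/2 + 10/3)) = 208*(0 + 35/6) = 208*(35/6) = 3640/3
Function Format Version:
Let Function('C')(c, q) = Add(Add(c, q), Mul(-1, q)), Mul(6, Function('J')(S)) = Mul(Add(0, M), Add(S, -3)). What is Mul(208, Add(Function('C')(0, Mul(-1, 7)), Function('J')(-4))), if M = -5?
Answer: Rational(3640, 3) ≈ 1213.3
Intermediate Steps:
Function('J')(S) = Add(Rational(5, 2), Mul(Rational(-5, 6), S)) (Function('J')(S) = Mul(Rational(1, 6), Mul(Add(0, -5), Add(S, -3))) = Mul(Rational(1, 6), Mul(-5, Add(-3, S))) = Mul(Rational(1, 6), Add(15, Mul(-5, S))) = Add(Rational(5, 2), Mul(Rational(-5, 6), S)))
Function('C')(c, q) = c
Mul(208, Add(Function('C')(0, Mul(-1, 7)), Function('J')(-4))) = Mul(208, Add(0, Add(Rational(5, 2), Mul(Rational(-5, 6), -4)))) = Mul(208, Add(0, Add(Rational(5, 2), Rational(10, 3)))) = Mul(208, Add(0, Rational(35, 6))) = Mul(208, Rational(35, 6)) = Rational(3640, 3)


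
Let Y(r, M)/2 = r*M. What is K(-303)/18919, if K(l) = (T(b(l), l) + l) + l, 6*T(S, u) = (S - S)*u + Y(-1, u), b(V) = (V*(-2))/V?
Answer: -505/18919 ≈ -0.026693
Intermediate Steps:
Y(r, M) = 2*M*r (Y(r, M) = 2*(r*M) = 2*(M*r) = 2*M*r)
b(V) = -2 (b(V) = (-2*V)/V = -2)
T(S, u) = -u/3 (T(S, u) = ((S - S)*u + 2*u*(-1))/6 = (0*u - 2*u)/6 = (0 - 2*u)/6 = (-2*u)/6 = -u/3)
K(l) = 5*l/3 (K(l) = (-l/3 + l) + l = 2*l/3 + l = 5*l/3)
K(-303)/18919 = ((5/3)*(-303))/18919 = -505*1/18919 = -505/18919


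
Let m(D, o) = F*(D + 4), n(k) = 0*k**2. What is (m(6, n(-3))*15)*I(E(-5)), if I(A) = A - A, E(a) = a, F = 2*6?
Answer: 0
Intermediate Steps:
F = 12
n(k) = 0
m(D, o) = 48 + 12*D (m(D, o) = 12*(D + 4) = 12*(4 + D) = 48 + 12*D)
I(A) = 0
(m(6, n(-3))*15)*I(E(-5)) = ((48 + 12*6)*15)*0 = ((48 + 72)*15)*0 = (120*15)*0 = 1800*0 = 0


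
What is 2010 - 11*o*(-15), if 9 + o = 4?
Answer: 1185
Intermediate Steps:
o = -5 (o = -9 + 4 = -5)
2010 - 11*o*(-15) = 2010 - 11*(-5)*(-15) = 2010 - (-55)*(-15) = 2010 - 1*825 = 2010 - 825 = 1185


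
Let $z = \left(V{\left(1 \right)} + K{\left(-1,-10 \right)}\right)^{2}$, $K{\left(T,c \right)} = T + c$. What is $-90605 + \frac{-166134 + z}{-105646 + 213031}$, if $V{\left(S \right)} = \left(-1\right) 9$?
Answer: $- \frac{9729783659}{107385} \approx -90607.0$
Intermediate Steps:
$V{\left(S \right)} = -9$
$z = 400$ ($z = \left(-9 - 11\right)^{2} = \left(-20\right)^{2} = 400$)
$-90605 + \frac{-166134 + z}{-105646 + 213031} = -90605 + \frac{-166134 + 400}{-105646 + 213031} = -90605 - \frac{165734}{107385} = - \frac{9729783659}{107385}$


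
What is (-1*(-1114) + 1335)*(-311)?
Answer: -761639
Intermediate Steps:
(-1*(-1114) + 1335)*(-311) = (1114 + 1335)*(-311) = 2449*(-311) = -761639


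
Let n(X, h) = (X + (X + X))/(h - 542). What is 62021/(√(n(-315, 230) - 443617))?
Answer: -124042*I*√1199532178/46135853 ≈ -93.119*I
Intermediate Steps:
n(X, h) = 3*X/(-542 + h) (n(X, h) = (X + 2*X)/(-542 + h) = (3*X)/(-542 + h) = 3*X/(-542 + h))
62021/(√(n(-315, 230) - 443617)) = 62021/(√(3*(-315)/(-542 + 230) - 443617)) = 62021/(√(3*(-315)/(-312) - 443617)) = 62021/(√(3*(-315)*(-1/312) - 443617)) = 62021/(√(315/104 - 443617)) = 62021/(√(-46135853/104)) = 62021/((I*√1199532178/52)) = 62021*(-2*I*√1199532178/46135853) = -124042*I*√1199532178/46135853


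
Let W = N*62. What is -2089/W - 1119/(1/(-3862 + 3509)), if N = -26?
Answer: 636753373/1612 ≈ 3.9501e+5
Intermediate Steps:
W = -1612 (W = -26*62 = -1612)
-2089/W - 1119/(1/(-3862 + 3509)) = -2089/(-1612) - 1119/(1/(-3862 + 3509)) = -2089*(-1/1612) - 1119/(1/(-353)) = 2089/1612 - 1119/(-1/353) = 2089/1612 - 1119*(-353) = 2089/1612 + 395007 = 636753373/1612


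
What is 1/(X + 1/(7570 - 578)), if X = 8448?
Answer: 6992/59068417 ≈ 0.00011837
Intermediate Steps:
1/(X + 1/(7570 - 578)) = 1/(8448 + 1/(7570 - 578)) = 1/(8448 + 1/6992) = 1/(59068417/6992) = 6992/59068417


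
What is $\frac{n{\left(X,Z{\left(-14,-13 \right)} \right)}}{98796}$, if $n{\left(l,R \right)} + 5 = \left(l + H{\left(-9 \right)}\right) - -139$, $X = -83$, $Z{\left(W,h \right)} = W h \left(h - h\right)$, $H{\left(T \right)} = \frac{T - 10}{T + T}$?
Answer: $\frac{937}{1778328} \approx 0.0005269$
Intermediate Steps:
$H{\left(T \right)} = \frac{-10 + T}{2 T}$
$Z{\left(W,h \right)} = 0$ ($Z{\left(W,h \right)} = W h 0 = 0$)
$n{\left(l,R \right)} = \frac{2431}{18} + l$ ($n{\left(l,R \right)} = -5 - \left(-139 - l - \frac{-10 - 9}{2 \left(-9\right)}\right) = -5 + \left(\left(l + \frac{1}{2} \left(- \frac{1}{9}\right) \left(-19\right)\right) + 139\right) = -5 + \left(\left(l + \frac{19}{18}\right) + 139\right) = -5 + \left(\left(\frac{19}{18} + l\right) + 139\right) = -5 + \left(\frac{2521}{18} + l\right) = \frac{2431}{18} + l$)
$\frac{n{\left(X,Z{\left(-14,-13 \right)} \right)}}{98796} = \frac{\frac{2431}{18} - 83}{98796} = \frac{937}{18} \cdot \frac{1}{98796} = \frac{937}{1778328}$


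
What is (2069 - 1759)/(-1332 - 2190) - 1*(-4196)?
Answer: 7389001/1761 ≈ 4195.9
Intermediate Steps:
(2069 - 1759)/(-1332 - 2190) - 1*(-4196) = 310/(-3522) + 4196 = 310*(-1/3522) + 4196 = -155/1761 + 4196 = 7389001/1761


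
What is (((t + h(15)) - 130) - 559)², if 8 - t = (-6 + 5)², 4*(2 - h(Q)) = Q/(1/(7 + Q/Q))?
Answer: 504100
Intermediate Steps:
h(Q) = 2 - 2*Q (h(Q) = 2 - Q/(4*(1/(7 + Q/Q))) = 2 - Q/(4*(1/(7 + 1))) = 2 - Q/(4*(1/8)) = 2 - Q/(4*⅛) = 2 - Q*8/4 = 2 - 2*Q)
t = 7 (t = 8 - (-6 + 5)² = 8 - 1*(-1)² = 8 - 1*1 = 8 - 1 = 7)
(((t + h(15)) - 130) - 559)² = (((7 + (2 - 2*15)) - 130) - 559)² = (((7 + (2 - 30)) - 130) - 559)² = (((7 - 28) - 130) - 559)² = ((-21 - 130) - 559)² = (-151 - 559)² = (-710)² = 504100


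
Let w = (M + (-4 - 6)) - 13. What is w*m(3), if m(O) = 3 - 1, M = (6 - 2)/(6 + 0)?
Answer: -134/3 ≈ -44.667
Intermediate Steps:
M = 2/3 (M = 4/6 = (1/6)*4 = 2/3 ≈ 0.66667)
m(O) = 2
w = -67/3 (w = (2/3 + (-4 - 6)) - 13 = (2/3 - 10) - 13 = -28/3 - 13 = -67/3 ≈ -22.333)
w*m(3) = -67/3*2 = -134/3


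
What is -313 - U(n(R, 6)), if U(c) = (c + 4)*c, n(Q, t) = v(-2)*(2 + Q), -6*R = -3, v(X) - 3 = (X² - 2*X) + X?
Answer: -3637/4 ≈ -909.25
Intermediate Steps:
v(X) = 3 + X² - X (v(X) = 3 + ((X² - 2*X) + X) = 3 + (X² - X) = 3 + X² - X)
R = ½ (R = -⅙*(-3) = ½ ≈ 0.50000)
n(Q, t) = 18 + 9*Q (n(Q, t) = (3 + (-2)² - 1*(-2))*(2 + Q) = (3 + 4 + 2)*(2 + Q) = 9*(2 + Q) = 18 + 9*Q)
U(c) = c*(4 + c) (U(c) = (4 + c)*c = c*(4 + c))
-313 - U(n(R, 6)) = -313 - (18 + 9*(½))*(4 + (18 + 9*(½))) = -313 - (18 + 9/2)*(4 + (18 + 9/2)) = -313 - 45*(4 + 45/2)/2 = -313 - 45*53/(2*2) = -313 - 1*2385/4 = -313 - 2385/4 = -3637/4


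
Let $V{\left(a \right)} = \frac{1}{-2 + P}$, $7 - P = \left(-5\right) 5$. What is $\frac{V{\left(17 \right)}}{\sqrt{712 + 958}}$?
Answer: $\frac{\sqrt{1670}}{50100} \approx 0.00081568$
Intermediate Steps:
$P = 32$ ($P = 7 - \left(-5\right) 5 = 7 - -25 = 7 + 25 = 32$)
$V{\left(a \right)} = \frac{1}{30}$ ($V{\left(a \right)} = \frac{1}{-2 + 32} = \frac{1}{30}$)
$\frac{V{\left(17 \right)}}{\sqrt{712 + 958}} = \frac{1}{\sqrt{712 + 958}} \cdot \frac{1}{30} = \frac{1}{\sqrt{1670}} \cdot \frac{1}{30} = \frac{\sqrt{1670}}{1670} \cdot \frac{1}{30} = \frac{\sqrt{1670}}{50100}$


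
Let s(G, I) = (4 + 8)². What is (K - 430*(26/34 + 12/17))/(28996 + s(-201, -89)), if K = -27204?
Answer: -236609/247690 ≈ -0.95526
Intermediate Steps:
s(G, I) = 144 (s(G, I) = 12² = 144)
(K - 430*(26/34 + 12/17))/(28996 + s(-201, -89)) = (-27204 - 430*(26/34 + 12/17))/(28996 + 144) = (-27204 - 430*(26*(1/34) + 12*(1/17)))/29140 = (-27204 - 430*(13/17 + 12/17))*(1/29140) = (-27204 - 430*25/17)*(1/29140) = (-27204 - 10750/17)*(1/29140) = -473218/17*1/29140 = -236609/247690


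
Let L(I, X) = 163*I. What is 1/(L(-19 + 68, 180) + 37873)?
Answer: 1/45860 ≈ 2.1805e-5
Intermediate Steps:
1/(L(-19 + 68, 180) + 37873) = 1/(163*(-19 + 68) + 37873) = 1/(163*49 + 37873) = 1/(7987 + 37873) = 1/45860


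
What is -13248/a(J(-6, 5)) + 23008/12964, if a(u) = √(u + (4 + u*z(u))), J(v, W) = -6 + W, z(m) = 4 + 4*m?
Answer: 5752/3241 - 4416*√3 ≈ -7647.0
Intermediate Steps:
a(u) = √(4 + u + u*(4 + 4*u)) (a(u) = √(u + (4 + u*(4 + 4*u))) = √(4 + u + u*(4 + 4*u)))
-13248/a(J(-6, 5)) + 23008/12964 = -13248/√(4 + (-6 + 5) + 4*(-6 + 5)*(1 + (-6 + 5))) + 23008/12964 = -13248/√(4 - 1 + 4*(-1)*(1 - 1)) + 23008*(1/12964) = -13248/√(4 - 1 + 4*(-1)*0) + 5752/3241 = -13248/√(4 - 1 + 0) + 5752/3241 = -13248*√3/3 + 5752/3241 = -4416*√3 + 5752/3241 = 5752/3241 - 4416*√3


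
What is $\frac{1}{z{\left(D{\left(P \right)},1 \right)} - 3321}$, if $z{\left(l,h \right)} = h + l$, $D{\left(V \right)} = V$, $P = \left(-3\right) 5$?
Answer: $- \frac{1}{3335} \approx -0.00029985$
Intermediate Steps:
$P = -15$
$\frac{1}{z{\left(D{\left(P \right)},1 \right)} - 3321} = \frac{1}{\left(1 - 15\right) - 3321} = \frac{1}{-14 - 3321} = \frac{1}{-3335} = - \frac{1}{3335}$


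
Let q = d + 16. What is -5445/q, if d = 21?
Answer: -5445/37 ≈ -147.16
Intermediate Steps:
q = 37 (q = 21 + 16 = 37)
-5445/q = -5445/37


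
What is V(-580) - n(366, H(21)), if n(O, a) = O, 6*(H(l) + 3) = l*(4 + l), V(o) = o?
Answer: -946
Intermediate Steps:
H(l) = -3 + l*(4 + l)/6 (H(l) = -3 + (l*(4 + l))/6 = -3 + l*(4 + l)/6)
V(-580) - n(366, H(21)) = -580 - 1*366 = -580 - 366 = -946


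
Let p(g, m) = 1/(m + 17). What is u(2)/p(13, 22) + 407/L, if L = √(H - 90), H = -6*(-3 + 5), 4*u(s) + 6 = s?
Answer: -39 - 407*I*√102/102 ≈ -39.0 - 40.299*I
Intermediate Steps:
u(s) = -3/2 + s/4
H = -12 (H = -6*2 = -12)
L = I*√102 (L = √(-12 - 90) = √(-102) = I*√102 ≈ 10.1*I)
p(g, m) = 1/(17 + m)
u(2)/p(13, 22) + 407/L = (-3/2 + (¼)*2)/(1/(17 + 22)) + 407/((I*√102)) = (-3/2 + ½)/(1/39) + 407*(-I*√102/102) = -1/1/39 - 407*I*√102/102 = -1*39 - 407*I*√102/102 = -39 - 407*I*√102/102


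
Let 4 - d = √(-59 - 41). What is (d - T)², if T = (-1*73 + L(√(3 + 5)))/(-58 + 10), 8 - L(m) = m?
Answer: (-127 + 2*√2 + 480*I)²/2304 ≈ -93.308 - 51.738*I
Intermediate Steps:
L(m) = 8 - m
d = 4 - 10*I (d = 4 - √(-59 - 41) = 4 - √(-100) = 4 - 10*I ≈ 4.0 - 10.0*I)
T = 65/48 + √2/24 (T = (-1*73 + (8 - √(3 + 5)))/(-58 + 10) = (-73 + (8 - √8))/(-48) = (-73 + (8 - 2*√2))*(-1/48) = (-65 - 2*√2)*(-1/48) = 65/48 + √2/24 ≈ 1.4131)
(d - T)² = ((4 - 10*I) - (65/48 + √2/24))² = ((4 - 10*I) + (-65/48 - √2/24))² = (127/48 - 10*I - √2/24)²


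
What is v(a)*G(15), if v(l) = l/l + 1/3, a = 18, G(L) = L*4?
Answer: 80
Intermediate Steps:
G(L) = 4*L
v(l) = 4/3 (v(l) = 1 + 1*(⅓) = 1 + ⅓ = 4/3)
v(a)*G(15) = 4*(4*15)/3 = (4/3)*60 = 80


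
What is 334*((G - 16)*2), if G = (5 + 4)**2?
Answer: 43420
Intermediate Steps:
G = 81 (G = 9**2 = 81)
334*((G - 16)*2) = 334*((81 - 16)*2) = 334*(65*2) = 334*130 = 43420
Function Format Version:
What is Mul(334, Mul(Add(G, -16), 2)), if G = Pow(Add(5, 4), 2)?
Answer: 43420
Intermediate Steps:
G = 81 (G = Pow(9, 2) = 81)
Mul(334, Mul(Add(G, -16), 2)) = Mul(334, Mul(Add(81, -16), 2)) = Mul(334, Mul(65, 2)) = Mul(334, 130) = 43420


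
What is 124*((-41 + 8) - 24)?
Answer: -7068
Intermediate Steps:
124*((-41 + 8) - 24) = 124*(-33 - 24) = 124*(-57) = -7068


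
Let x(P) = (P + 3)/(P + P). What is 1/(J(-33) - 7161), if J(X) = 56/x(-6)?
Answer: -1/6937 ≈ -0.00014415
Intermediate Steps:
x(P) = (3 + P)/(2*P) (x(P) = (3 + P)/((2*P)) = (3 + P)*(1/(2*P)) = (3 + P)/(2*P))
J(X) = 224 (J(X) = 56/(((½)*(3 - 6)/(-6))) = 56/(((½)*(-⅙)*(-3))) = 56/(¼) = 56*4 = 224)
1/(J(-33) - 7161) = 1/(224 - 7161) = 1/(-6937) = -1/6937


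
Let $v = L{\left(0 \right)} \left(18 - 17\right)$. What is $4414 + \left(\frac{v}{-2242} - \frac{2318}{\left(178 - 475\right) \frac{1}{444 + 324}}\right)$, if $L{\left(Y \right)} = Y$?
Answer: $\frac{1030394}{99} \approx 10408.0$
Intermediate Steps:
$v = 0$ ($v = 0 \left(18 - 17\right) = 0 \cdot 1 = 0$)
$4414 + \left(\frac{v}{-2242} - \frac{2318}{\left(178 - 475\right) \frac{1}{444 + 324}}\right) = 4414 + \left(\frac{0}{-2242} - \frac{2318}{\left(178 - 475\right) \frac{1}{444 + 324}}\right) = 4414 + \left(0 \left(- \frac{1}{2242}\right) - \frac{2318}{\left(-297\right) \frac{1}{768}}\right) = 4414 + \left(0 - \frac{2318}{\left(-297\right) \frac{1}{768}}\right) = 4414 + \left(0 - \frac{2318}{- \frac{99}{256}}\right) = 4414 + \left(0 - - \frac{593408}{99}\right) = 4414 + \left(0 + \frac{593408}{99}\right) = 4414 + \frac{593408}{99} = \frac{1030394}{99}$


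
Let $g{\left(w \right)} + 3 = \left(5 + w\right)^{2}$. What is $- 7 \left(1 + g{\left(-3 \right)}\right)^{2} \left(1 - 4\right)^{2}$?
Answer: $-252$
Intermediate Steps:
$g{\left(w \right)} = -3 + \left(5 + w\right)^{2}$
$- 7 \left(1 + g{\left(-3 \right)}\right)^{2} \left(1 - 4\right)^{2} = - 7 \left(1 - \left(3 - \left(5 - 3\right)^{2}\right)\right)^{2} \left(1 - 4\right)^{2} = - 7 \left(1 - \left(3 - 2^{2}\right)\right)^{2} \left(-3\right)^{2} = - 7 \left(1 + \left(-3 + 4\right)\right)^{2} \cdot 9 = - 7 \left(1 + 1\right)^{2} \cdot 9 = - 7 \cdot 2^{2} \cdot 9 = \left(-7\right) 4 \cdot 9 = \left(-28\right) 9 = -252$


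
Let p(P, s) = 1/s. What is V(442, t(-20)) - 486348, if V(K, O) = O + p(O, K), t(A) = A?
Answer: -214974655/442 ≈ -4.8637e+5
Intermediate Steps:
V(K, O) = O + 1/K
V(442, t(-20)) - 486348 = (-20 + 1/442) - 486348 = -8839/442 - 486348 = -214974655/442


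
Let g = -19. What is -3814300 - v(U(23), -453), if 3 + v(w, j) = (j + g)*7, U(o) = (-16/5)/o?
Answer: -3810993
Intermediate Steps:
U(o) = -16/(5*o) (U(o) = (-16*⅕)/o = -16/(5*o))
v(w, j) = -136 + 7*j (v(w, j) = -3 + (j - 19)*7 = -3 + (-19 + j)*7 = -3 + (-133 + 7*j) = -136 + 7*j)
-3814300 - v(U(23), -453) = -3814300 - (-136 + 7*(-453)) = -3814300 - (-136 - 3171) = -3814300 - 1*(-3307) = -3814300 + 3307 = -3810993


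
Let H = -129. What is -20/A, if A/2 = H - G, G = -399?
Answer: -1/27 ≈ -0.037037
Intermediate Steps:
A = 540 (A = 2*(-129 - 1*(-399)) = 2*(-129 + 399) = 2*270 = 540)
-20/A = -20/540 = -20*1/540 = -1/27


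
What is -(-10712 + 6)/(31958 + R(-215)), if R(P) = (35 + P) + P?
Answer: 10706/31563 ≈ 0.33919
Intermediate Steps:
R(P) = 35 + 2*P
-(-10712 + 6)/(31958 + R(-215)) = -(-10712 + 6)/(31958 + (35 + 2*(-215))) = -(-10706)/(31958 + (35 - 430)) = -(-10706)/(31958 - 395) = -(-10706)/31563 = -1*(-10706/31563) = 10706/31563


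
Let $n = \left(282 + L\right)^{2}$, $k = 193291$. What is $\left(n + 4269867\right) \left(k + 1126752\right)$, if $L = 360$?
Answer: $6180482247333$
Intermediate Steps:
$n = 412164$ ($n = \left(282 + 360\right)^{2} = 642^{2} = 412164$)
$\left(n + 4269867\right) \left(k + 1126752\right) = \left(412164 + 4269867\right) \left(193291 + 1126752\right) = 4682031 \cdot 1320043 = 6180482247333$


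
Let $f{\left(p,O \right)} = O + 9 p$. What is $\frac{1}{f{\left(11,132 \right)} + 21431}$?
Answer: $\frac{1}{21662} \approx 4.6164 \cdot 10^{-5}$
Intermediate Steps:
$\frac{1}{f{\left(11,132 \right)} + 21431} = \frac{1}{\left(132 + 9 \cdot 11\right) + 21431} = \frac{1}{\left(132 + 99\right) + 21431} = \frac{1}{231 + 21431} = \frac{1}{21662}$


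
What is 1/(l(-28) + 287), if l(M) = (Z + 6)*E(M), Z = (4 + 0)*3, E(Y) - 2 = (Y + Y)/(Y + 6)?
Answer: 11/4057 ≈ 0.0027114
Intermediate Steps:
E(Y) = 2 + 2*Y/(6 + Y) (E(Y) = 2 + (Y + Y)/(Y + 6) = 2 + (2*Y)/(6 + Y) = 2 + 2*Y/(6 + Y))
Z = 12 (Z = 4*3 = 12)
l(M) = 72*(3 + M)/(6 + M) (l(M) = (12 + 6)*(4*(3 + M)/(6 + M)) = 18*(4*(3 + M)/(6 + M)) = 72*(3 + M)/(6 + M))
1/(l(-28) + 287) = 1/(72*(3 - 28)/(6 - 28) + 287) = 1/(72*(-25)/(-22) + 287) = 1/(72*(-1/22)*(-25) + 287) = 1/(900/11 + 287) = 1/(4057/11) = 11/4057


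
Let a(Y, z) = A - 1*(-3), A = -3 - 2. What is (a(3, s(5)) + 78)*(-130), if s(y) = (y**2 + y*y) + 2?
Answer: -9880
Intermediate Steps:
A = -5
s(y) = 2 + 2*y**2 (s(y) = (y**2 + y**2) + 2 = 2*y**2 + 2 = 2 + 2*y**2)
a(Y, z) = -2 (a(Y, z) = -5 - 1*(-3) = -5 + 3 = -2)
(a(3, s(5)) + 78)*(-130) = (-2 + 78)*(-130) = 76*(-130) = -9880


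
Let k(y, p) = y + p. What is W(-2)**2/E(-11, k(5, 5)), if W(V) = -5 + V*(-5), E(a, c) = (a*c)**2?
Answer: 1/484 ≈ 0.0020661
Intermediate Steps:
k(y, p) = p + y
E(a, c) = a**2*c**2
W(V) = -5 - 5*V
W(-2)**2/E(-11, k(5, 5)) = (-5 - 5*(-2))**2/(((-11)**2*(5 + 5)**2)) = (-5 + 10)**2/((121*10**2)) = 5**2/((121*100)) = 25/12100 = 25*(1/12100) = 1/484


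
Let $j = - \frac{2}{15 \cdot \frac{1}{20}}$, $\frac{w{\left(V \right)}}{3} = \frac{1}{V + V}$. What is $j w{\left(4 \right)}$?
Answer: $-1$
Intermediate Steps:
$w{\left(V \right)} = \frac{3}{2 V}$ ($w{\left(V \right)} = \frac{3}{V + V} = \frac{3}{2 V}$)
$j = - \frac{8}{3}$ ($j = - \frac{2}{15 \cdot \frac{1}{20}} = - \frac{2}{\frac{3}{4}} = \left(-2\right) \frac{4}{3} = - \frac{8}{3} \approx -2.6667$)
$j w{\left(4 \right)} = - \frac{8 \frac{3}{2 \cdot 4}}{3} = - \frac{8 \cdot \frac{3}{2} \cdot \frac{1}{4}}{3} = \left(- \frac{8}{3}\right) \frac{3}{8} = -1$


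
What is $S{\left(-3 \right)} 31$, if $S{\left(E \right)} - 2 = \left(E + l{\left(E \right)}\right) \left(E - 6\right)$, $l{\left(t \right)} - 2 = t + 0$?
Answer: $1178$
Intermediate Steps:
$l{\left(t \right)} = 2 + t$ ($l{\left(t \right)} = 2 + \left(t + 0\right) = 2 + t$)
$S{\left(E \right)} = 2 + \left(-6 + E\right) \left(2 + 2 E\right)$ ($S{\left(E \right)} = 2 + \left(E + \left(2 + E\right)\right) \left(E - 6\right) = 2 + \left(2 + 2 E\right) \left(-6 + E\right) = 2 + \left(-6 + E\right) \left(2 + 2 E\right)$)
$S{\left(-3 \right)} 31 = \left(-10 - -30 + 2 \left(-3\right)^{2}\right) 31 = \left(-10 + 30 + 2 \cdot 9\right) 31 = \left(-10 + 30 + 18\right) 31 = 38 \cdot 31 = 1178$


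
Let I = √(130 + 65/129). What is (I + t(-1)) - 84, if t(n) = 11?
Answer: -73 + √2171715/129 ≈ -61.576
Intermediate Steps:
I = √2171715/129 (I = √(130 + 65*(1/129)) = √(130 + 65/129) = √(16835/129) = √2171715/129 ≈ 11.424)
(I + t(-1)) - 84 = (√2171715/129 + 11) - 84 = (11 + √2171715/129) - 84 = -73 + √2171715/129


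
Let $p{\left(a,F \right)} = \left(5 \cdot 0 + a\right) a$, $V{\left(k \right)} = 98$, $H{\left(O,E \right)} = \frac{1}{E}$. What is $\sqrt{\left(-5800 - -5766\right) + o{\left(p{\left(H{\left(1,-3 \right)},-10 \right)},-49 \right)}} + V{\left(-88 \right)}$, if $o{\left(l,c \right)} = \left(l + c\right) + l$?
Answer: $98 + \frac{i \sqrt{745}}{3} \approx 98.0 + 9.0982 i$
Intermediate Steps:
$p{\left(a,F \right)} = a^{2}$ ($p{\left(a,F \right)} = \left(0 + a\right) a = a a = a^{2}$)
$o{\left(l,c \right)} = c + 2 l$ ($o{\left(l,c \right)} = \left(c + l\right) + l = c + 2 l$)
$\sqrt{\left(-5800 - -5766\right) + o{\left(p{\left(H{\left(1,-3 \right)},-10 \right)},-49 \right)}} + V{\left(-88 \right)} = \sqrt{\left(-5800 - -5766\right) - \left(49 - 2 \left(\frac{1}{-3}\right)^{2}\right)} + 98 = \sqrt{\left(-5800 + 5766\right) - \left(49 - 2 \left(- \frac{1}{3}\right)^{2}\right)} + 98 = \sqrt{-34 + \left(-49 + 2 \cdot \frac{1}{9}\right)} + 98 = \sqrt{-34 + \left(-49 + \frac{2}{9}\right)} + 98 = \sqrt{-34 - \frac{439}{9}} + 98 = \sqrt{- \frac{745}{9}} + 98 = \frac{i \sqrt{745}}{3} + 98 = 98 + \frac{i \sqrt{745}}{3}$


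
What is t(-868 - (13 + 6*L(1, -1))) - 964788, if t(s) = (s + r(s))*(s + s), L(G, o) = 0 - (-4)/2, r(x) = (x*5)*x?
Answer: -7120589460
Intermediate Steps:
r(x) = 5*x² (r(x) = (5*x)*x = 5*x²)
L(G, o) = 2 (L(G, o) = 0 - (-4)/2 = 0 - 1*(-2) = 0 + 2 = 2)
t(s) = 2*s*(s + 5*s²) (t(s) = (s + 5*s²)*(s + s) = (s + 5*s²)*(2*s) = 2*s*(s + 5*s²))
t(-868 - (13 + 6*L(1, -1))) - 964788 = (-868 - (13 + 6*2))²*(2 + 10*(-868 - (13 + 6*2))) - 964788 = (-868 - (13 + 12))²*(2 + 10*(-868 - (13 + 12))) - 964788 = (-868 - 1*25)²*(2 + 10*(-868 - 1*25)) - 964788 = (-868 - 25)²*(2 + 10*(-868 - 25)) - 964788 = (-893)²*(2 + 10*(-893)) - 964788 = 797449*(2 - 8930) - 964788 = 797449*(-8928) - 964788 = -7119624672 - 964788 = -7120589460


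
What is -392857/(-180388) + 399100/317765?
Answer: 39365811081/11464198564 ≈ 3.4338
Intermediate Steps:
-392857/(-180388) + 399100/317765 = -392857*(-1/180388) + 399100*(1/317765) = 392857/180388 + 79820/63553 = 39365811081/11464198564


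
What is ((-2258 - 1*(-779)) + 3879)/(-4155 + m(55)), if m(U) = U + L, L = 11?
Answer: -800/1363 ≈ -0.58694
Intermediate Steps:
m(U) = 11 + U (m(U) = U + 11 = 11 + U)
((-2258 - 1*(-779)) + 3879)/(-4155 + m(55)) = ((-2258 - 1*(-779)) + 3879)/(-4155 + (11 + 55)) = ((-2258 + 779) + 3879)/(-4155 + 66) = (-1479 + 3879)/(-4089) = 2400*(-1/4089) = -800/1363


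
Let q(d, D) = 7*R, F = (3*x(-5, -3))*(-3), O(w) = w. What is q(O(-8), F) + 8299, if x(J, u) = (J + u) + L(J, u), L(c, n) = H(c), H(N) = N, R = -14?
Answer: 8201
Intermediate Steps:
L(c, n) = c
x(J, u) = u + 2*J (x(J, u) = (J + u) + J = u + 2*J)
F = 117 (F = (3*(-3 + 2*(-5)))*(-3) = (3*(-3 - 10))*(-3) = (3*(-13))*(-3) = -39*(-3) = 117)
q(d, D) = -98 (q(d, D) = 7*(-14) = -98)
q(O(-8), F) + 8299 = -98 + 8299 = 8201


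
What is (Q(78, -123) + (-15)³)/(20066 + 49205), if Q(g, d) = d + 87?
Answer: -3411/69271 ≈ -0.049241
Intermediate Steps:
Q(g, d) = 87 + d
(Q(78, -123) + (-15)³)/(20066 + 49205) = ((87 - 123) + (-15)³)/(20066 + 49205) = (-36 - 3375)/69271 = -3411*1/69271 = -3411/69271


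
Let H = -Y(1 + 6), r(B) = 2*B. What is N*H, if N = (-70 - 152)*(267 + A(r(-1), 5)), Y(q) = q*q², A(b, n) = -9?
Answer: 19645668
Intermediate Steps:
Y(q) = q³
N = -57276 (N = (-70 - 152)*(267 - 9) = -222*258 = -57276)
H = -343 (H = -(1 + 6)³ = -1*7³ = -1*343 = -343)
N*H = -57276*(-343) = 19645668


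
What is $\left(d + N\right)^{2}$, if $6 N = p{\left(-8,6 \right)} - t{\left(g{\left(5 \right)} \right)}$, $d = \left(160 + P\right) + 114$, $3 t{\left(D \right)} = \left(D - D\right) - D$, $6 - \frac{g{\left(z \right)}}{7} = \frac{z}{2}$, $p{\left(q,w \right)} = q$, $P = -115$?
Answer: $\frac{32775625}{1296} \approx 25290.0$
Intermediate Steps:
$g{\left(z \right)} = 42 - \frac{7 z}{2}$ ($g{\left(z \right)} = 42 - 7 \frac{z}{2} = 42 - \frac{7 z}{2}$)
$t{\left(D \right)} = - \frac{D}{3}$ ($t{\left(D \right)} = \frac{\left(D - D\right) - D}{3} = \frac{0 - D}{3} = \frac{\left(-1\right) D}{3} = - \frac{D}{3}$)
$d = 159$ ($d = \left(160 - 115\right) + 114 = 45 + 114 = 159$)
$N = \frac{1}{36}$ ($N = \frac{-8 - - \frac{42 - \frac{35}{2}}{3}}{6} = \frac{-8 - \left(- \frac{1}{3}\right) \frac{49}{2}}{6} = \frac{-8 - - \frac{49}{6}}{6} = \frac{-8 + \frac{49}{6}}{6} = \frac{1}{6} \cdot \frac{1}{6} = \frac{1}{36} \approx 0.027778$)
$\left(d + N\right)^{2} = \left(159 + \frac{1}{36}\right)^{2} = \left(\frac{5725}{36}\right)^{2} = \frac{32775625}{1296}$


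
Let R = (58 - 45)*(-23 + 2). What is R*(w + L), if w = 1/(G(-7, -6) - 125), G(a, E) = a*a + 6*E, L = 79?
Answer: -345033/16 ≈ -21565.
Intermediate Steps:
R = -273 (R = 13*(-21) = -273)
G(a, E) = a² + 6*E
w = -1/112 (w = 1/(((-7)² + 6*(-6)) - 125) = 1/((49 - 36) - 125) = 1/(13 - 125) = 1/(-112) = -1/112 ≈ -0.0089286)
R*(w + L) = -273*(-1/112 + 79) = -273*8847/112 = -345033/16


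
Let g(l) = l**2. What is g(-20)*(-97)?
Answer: -38800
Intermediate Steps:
g(-20)*(-97) = (-20)**2*(-97) = 400*(-97) = -38800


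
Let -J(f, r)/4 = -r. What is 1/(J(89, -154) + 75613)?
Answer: 1/74997 ≈ 1.3334e-5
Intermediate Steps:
J(f, r) = 4*r (J(f, r) = -(-4)*r = 4*r)
1/(J(89, -154) + 75613) = 1/(4*(-154) + 75613) = 1/(-616 + 75613) = 1/74997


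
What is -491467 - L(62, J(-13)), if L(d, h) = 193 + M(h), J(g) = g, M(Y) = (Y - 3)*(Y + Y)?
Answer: -492076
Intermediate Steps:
M(Y) = 2*Y*(-3 + Y) (M(Y) = (-3 + Y)*(2*Y) = 2*Y*(-3 + Y))
L(d, h) = 193 + 2*h*(-3 + h)
-491467 - L(62, J(-13)) = -491467 - (193 + 2*(-13)*(-3 - 13)) = -491467 - (193 + 2*(-13)*(-16)) = -491467 - (193 + 416) = -491467 - 1*609 = -491467 - 609 = -492076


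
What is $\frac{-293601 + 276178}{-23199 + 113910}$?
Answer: $- \frac{17423}{90711} \approx -0.19207$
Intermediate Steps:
$\frac{-293601 + 276178}{-23199 + 113910} = - \frac{17423}{90711}$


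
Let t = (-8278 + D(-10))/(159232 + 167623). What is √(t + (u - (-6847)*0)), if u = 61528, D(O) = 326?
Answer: 2*√1643322876558810/326855 ≈ 248.05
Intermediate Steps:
t = -7952/326855 (t = (-8278 + 326)/(159232 + 167623) = -7952/326855 ≈ -0.024329)
√(t + (u - (-6847)*0)) = √(-7952/326855 + (61528 - (-6847)*0)) = √(-7952/326855 + (61528 - 1*0)) = √(-7952/326855 + (61528 + 0)) = √(-7952/326855 + 61528) = √(20110726488/326855) = 2*√1643322876558810/326855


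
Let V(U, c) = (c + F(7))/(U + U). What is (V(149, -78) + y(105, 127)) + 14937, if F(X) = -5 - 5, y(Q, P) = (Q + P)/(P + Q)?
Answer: 2225718/149 ≈ 14938.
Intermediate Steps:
y(Q, P) = 1 (y(Q, P) = (P + Q)/(P + Q) = 1)
F(X) = -10
V(U, c) = (-10 + c)/(2*U) (V(U, c) = (c - 10)/(U + U) = (-10 + c)/((2*U)) = (-10 + c)*(1/(2*U)) = (-10 + c)/(2*U))
(V(149, -78) + y(105, 127)) + 14937 = ((½)*(-10 - 78)/149 + 1) + 14937 = ((½)*(1/149)*(-88) + 1) + 14937 = (-44/149 + 1) + 14937 = 105/149 + 14937 = 2225718/149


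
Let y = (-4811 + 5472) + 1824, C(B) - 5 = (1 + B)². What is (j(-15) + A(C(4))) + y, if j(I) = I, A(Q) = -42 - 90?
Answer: 2338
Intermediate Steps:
C(B) = 5 + (1 + B)²
A(Q) = -132
y = 2485 (y = 661 + 1824 = 2485)
(j(-15) + A(C(4))) + y = (-15 - 132) + 2485 = -147 + 2485 = 2338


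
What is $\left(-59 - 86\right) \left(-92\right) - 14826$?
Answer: $-1486$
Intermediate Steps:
$\left(-59 - 86\right) \left(-92\right) - 14826 = \left(-145\right) \left(-92\right) - 14826 = 13340 - 14826 = -1486$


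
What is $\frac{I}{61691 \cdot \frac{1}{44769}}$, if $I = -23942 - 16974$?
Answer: $- \frac{1831768404}{61691} \approx -29693.0$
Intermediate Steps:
$I = -40916$ ($I = -23942 - 16974 = -40916$)
$\frac{I}{61691 \cdot \frac{1}{44769}} = - \frac{40916}{61691 \cdot \frac{1}{44769}} = - \frac{40916}{\frac{61691}{44769}} = \left(-40916\right) \frac{44769}{61691} = - \frac{1831768404}{61691}$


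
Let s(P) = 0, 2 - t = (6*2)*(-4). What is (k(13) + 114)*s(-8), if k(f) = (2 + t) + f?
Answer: 0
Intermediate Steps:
t = 50 (t = 2 - 6*2*(-4) = 2 - 12*(-4) = 2 - 1*(-48) = 2 + 48 = 50)
k(f) = 52 + f (k(f) = (2 + 50) + f = 52 + f)
(k(13) + 114)*s(-8) = ((52 + 13) + 114)*0 = (65 + 114)*0 = 179*0 = 0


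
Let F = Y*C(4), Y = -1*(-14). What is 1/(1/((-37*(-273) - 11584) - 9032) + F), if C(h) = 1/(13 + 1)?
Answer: 10515/10514 ≈ 1.0001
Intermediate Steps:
C(h) = 1/14
Y = 14
F = 1 (F = 14*(1/14) = 1)
1/(1/((-37*(-273) - 11584) - 9032) + F) = 1/(1/((-37*(-273) - 11584) - 9032) + 1) = 1/(1/((10101 - 11584) - 9032) + 1) = 1/(1/(-1483 - 9032) + 1) = 1/(1/(-10515) + 1) = 1/(-1/10515 + 1) = 1/(10514/10515) = 10515/10514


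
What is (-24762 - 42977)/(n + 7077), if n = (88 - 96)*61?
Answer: -67739/6589 ≈ -10.281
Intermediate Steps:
n = -488 (n = -8*61 = -488)
(-24762 - 42977)/(n + 7077) = (-24762 - 42977)/(-488 + 7077) = -67739/6589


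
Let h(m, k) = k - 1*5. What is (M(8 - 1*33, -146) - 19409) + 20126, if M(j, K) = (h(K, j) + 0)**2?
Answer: 1617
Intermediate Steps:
h(m, k) = -5 + k (h(m, k) = k - 5 = -5 + k)
M(j, K) = (-5 + j)**2 (M(j, K) = ((-5 + j) + 0)**2 = (-5 + j)**2)
(M(8 - 1*33, -146) - 19409) + 20126 = ((-5 + (8 - 1*33))**2 - 19409) + 20126 = ((-5 + (8 - 33))**2 - 19409) + 20126 = ((-5 - 25)**2 - 19409) + 20126 = ((-30)**2 - 19409) + 20126 = (900 - 19409) + 20126 = -18509 + 20126 = 1617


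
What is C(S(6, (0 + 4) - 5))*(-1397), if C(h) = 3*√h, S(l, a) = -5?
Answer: -4191*I*√5 ≈ -9371.4*I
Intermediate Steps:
C(S(6, (0 + 4) - 5))*(-1397) = (3*√(-5))*(-1397) = (3*(I*√5))*(-1397) = (3*I*√5)*(-1397) = -4191*I*√5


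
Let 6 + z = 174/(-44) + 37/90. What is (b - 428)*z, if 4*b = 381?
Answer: 142901/45 ≈ 3175.6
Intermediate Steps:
b = 381/4 (b = (¼)*381 = 381/4 ≈ 95.250)
z = -4724/495 (z = -6 + (174/(-44) + 37/90) = -6 + (174*(-1/44) + 37*(1/90)) = -6 + (-87/22 + 37/90) = -6 - 1754/495 = -4724/495 ≈ -9.5434)
(b - 428)*z = (381/4 - 428)*(-4724/495) = -1331/4*(-4724/495) = 142901/45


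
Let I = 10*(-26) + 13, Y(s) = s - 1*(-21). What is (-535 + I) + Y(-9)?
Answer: -770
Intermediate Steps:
Y(s) = 21 + s (Y(s) = s + 21 = 21 + s)
I = -247 (I = -260 + 13 = -247)
(-535 + I) + Y(-9) = (-535 - 247) + (21 - 9) = -782 + 12 = -770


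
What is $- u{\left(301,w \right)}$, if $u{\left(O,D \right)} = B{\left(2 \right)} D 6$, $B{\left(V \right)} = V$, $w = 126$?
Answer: $-1512$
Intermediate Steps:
$u{\left(O,D \right)} = 12 D$ ($u{\left(O,D \right)} = 2 D 6 = 12 D$)
$- u{\left(301,w \right)} = - 12 \cdot 126 = \left(-1\right) 1512 = -1512$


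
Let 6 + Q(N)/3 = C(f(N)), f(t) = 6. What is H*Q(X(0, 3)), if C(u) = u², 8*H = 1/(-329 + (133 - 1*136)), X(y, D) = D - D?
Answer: -45/1328 ≈ -0.033886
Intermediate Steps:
X(y, D) = 0
H = -1/2656 (H = 1/(8*(-329 + (133 - 1*136))) = 1/(8*(-329 + (133 - 136))) = 1/(8*(-329 - 3)) = (⅛)/(-332) = (⅛)*(-1/332) = -1/2656 ≈ -0.00037651)
Q(N) = 90 (Q(N) = -18 + 3*6² = -18 + 3*36 = -18 + 108 = 90)
H*Q(X(0, 3)) = -1/2656*90 = -45/1328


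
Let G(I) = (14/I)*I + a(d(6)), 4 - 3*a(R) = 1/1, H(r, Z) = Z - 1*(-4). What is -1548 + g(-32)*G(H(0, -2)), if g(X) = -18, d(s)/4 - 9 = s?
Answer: -1818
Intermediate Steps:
d(s) = 36 + 4*s
H(r, Z) = 4 + Z (H(r, Z) = Z + 4 = 4 + Z)
a(R) = 1 (a(R) = 4/3 - ⅓/1 = 4/3 - ⅓*1 = 4/3 - ⅓ = 1)
G(I) = 15 (G(I) = (14/I)*I + 1 = 14 + 1 = 15)
-1548 + g(-32)*G(H(0, -2)) = -1548 - 18*15 = -1548 - 270 = -1818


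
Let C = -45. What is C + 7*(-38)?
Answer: -311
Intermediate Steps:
C + 7*(-38) = -45 + 7*(-38) = -45 - 266 = -311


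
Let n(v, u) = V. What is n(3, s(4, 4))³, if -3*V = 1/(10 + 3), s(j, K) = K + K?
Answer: -1/59319 ≈ -1.6858e-5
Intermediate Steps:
s(j, K) = 2*K
V = -1/39 (V = -1/(3*(10 + 3)) = -⅓/13 = -⅓*1/13 = -1/39 ≈ -0.025641)
n(v, u) = -1/39
n(3, s(4, 4))³ = (-1/39)³ = -1/59319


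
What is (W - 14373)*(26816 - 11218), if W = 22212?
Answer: 122272722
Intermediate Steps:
(W - 14373)*(26816 - 11218) = (22212 - 14373)*(26816 - 11218) = 7839*15598 = 122272722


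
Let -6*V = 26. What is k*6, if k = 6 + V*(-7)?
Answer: 218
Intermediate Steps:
V = -13/3 (V = -⅙*26 = -13/3 ≈ -4.3333)
k = 109/3 (k = 6 - 13/3*(-7) = 6 + 91/3 = 109/3 ≈ 36.333)
k*6 = (109/3)*6 = 218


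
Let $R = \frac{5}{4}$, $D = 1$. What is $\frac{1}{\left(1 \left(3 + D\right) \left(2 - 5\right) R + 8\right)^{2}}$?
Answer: $\frac{1}{49} \approx 0.020408$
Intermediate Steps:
$R = \frac{5}{4}$ ($R = 5 \cdot \frac{1}{4} = \frac{5}{4} \approx 1.25$)
$\frac{1}{\left(1 \left(3 + D\right) \left(2 - 5\right) R + 8\right)^{2}} = \frac{1}{\left(1 \left(3 + 1\right) \left(2 - 5\right) \frac{5}{4} + 8\right)^{2}} = \frac{1}{\left(1 \cdot 4 \left(-3\right) \frac{5}{4} + 8\right)^{2}} = \frac{1}{\left(1 \left(-12\right) \frac{5}{4} + 8\right)^{2}} = \frac{1}{\left(\left(-12\right) \frac{5}{4} + 8\right)^{2}} = \frac{1}{\left(-15 + 8\right)^{2}} = \frac{1}{\left(-7\right)^{2}} = \frac{1}{49}$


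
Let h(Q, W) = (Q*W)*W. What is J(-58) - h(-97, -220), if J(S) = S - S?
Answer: 4694800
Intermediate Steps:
J(S) = 0
h(Q, W) = Q*W²
J(-58) - h(-97, -220) = 0 - (-97)*(-220)² = 0 - (-97)*48400 = 0 - 1*(-4694800) = 0 + 4694800 = 4694800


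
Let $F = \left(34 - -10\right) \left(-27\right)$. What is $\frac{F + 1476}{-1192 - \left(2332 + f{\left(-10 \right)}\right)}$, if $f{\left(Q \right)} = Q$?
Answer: $- \frac{144}{1757} \approx -0.081958$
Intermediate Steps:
$F = -1188$ ($F = \left(34 + 10\right) \left(-27\right) = 44 \left(-27\right) = -1188$)
$\frac{F + 1476}{-1192 - \left(2332 + f{\left(-10 \right)}\right)} = \frac{-1188 + 1476}{-1192 - 2322} = \frac{288}{-1192 + \left(-2332 + 10\right)} = \frac{288}{-1192 - 2322} = \frac{288}{-3514} = 288 \left(- \frac{1}{3514}\right) = - \frac{144}{1757}$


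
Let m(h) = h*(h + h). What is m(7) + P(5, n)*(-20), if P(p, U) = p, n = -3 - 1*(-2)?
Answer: -2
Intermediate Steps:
m(h) = 2*h**2 (m(h) = h*(2*h) = 2*h**2)
n = -1 (n = -3 + 2 = -1)
m(7) + P(5, n)*(-20) = 2*7**2 + 5*(-20) = 2*49 - 100 = 98 - 100 = -2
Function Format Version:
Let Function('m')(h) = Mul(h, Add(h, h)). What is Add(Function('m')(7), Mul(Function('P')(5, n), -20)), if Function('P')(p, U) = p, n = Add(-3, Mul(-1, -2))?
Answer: -2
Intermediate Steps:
Function('m')(h) = Mul(2, Pow(h, 2)) (Function('m')(h) = Mul(h, Mul(2, h)) = Mul(2, Pow(h, 2)))
n = -1 (n = Add(-3, 2) = -1)
Add(Function('m')(7), Mul(Function('P')(5, n), -20)) = Add(Mul(2, Pow(7, 2)), Mul(5, -20)) = Add(Mul(2, 49), -100) = Add(98, -100) = -2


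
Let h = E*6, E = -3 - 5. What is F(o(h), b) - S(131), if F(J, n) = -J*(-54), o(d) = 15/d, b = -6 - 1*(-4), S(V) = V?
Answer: -1183/8 ≈ -147.88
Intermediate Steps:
E = -8
b = -2 (b = -6 + 4 = -2)
h = -48 (h = -8*6 = -48)
F(J, n) = 54*J (F(J, n) = -(-54)*J = 54*J)
F(o(h), b) - S(131) = 54*(15/(-48)) - 1*131 = 54*(15*(-1/48)) - 131 = 54*(-5/16) - 131 = -135/8 - 131 = -1183/8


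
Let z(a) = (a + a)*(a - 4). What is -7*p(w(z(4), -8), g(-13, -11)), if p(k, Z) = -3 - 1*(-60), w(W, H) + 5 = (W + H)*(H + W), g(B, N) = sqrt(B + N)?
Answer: -399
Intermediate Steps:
z(a) = 2*a*(-4 + a) (z(a) = (2*a)*(-4 + a) = 2*a*(-4 + a))
w(W, H) = -5 + (H + W)**2 (w(W, H) = -5 + (W + H)*(H + W) = -5 + (H + W)*(H + W) = -5 + (H + W)**2)
p(k, Z) = 57 (p(k, Z) = -3 + 60 = 57)
-7*p(w(z(4), -8), g(-13, -11)) = -7*57 = -399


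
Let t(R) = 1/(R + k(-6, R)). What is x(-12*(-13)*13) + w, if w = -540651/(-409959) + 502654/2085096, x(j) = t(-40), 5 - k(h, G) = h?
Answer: 17079097751/11196618004 ≈ 1.5254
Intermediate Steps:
k(h, G) = 5 - h
t(R) = 1/(11 + R) (t(R) = 1/(R + (5 - 1*(-6))) = 1/(R + (5 + 6)) = 1/(R + 11) = 1/(11 + R))
x(j) = -1/29 (x(j) = 1/(11 - 40) = 1/(-29) = -1/29)
w = 602247863/386090276 (w = -540651*(-1/409959) + 502654*(1/2085096) = 180217/136653 + 251327/1042548 = 602247863/386090276 ≈ 1.5599)
x(-12*(-13)*13) + w = -1/29 + 602247863/386090276 = 17079097751/11196618004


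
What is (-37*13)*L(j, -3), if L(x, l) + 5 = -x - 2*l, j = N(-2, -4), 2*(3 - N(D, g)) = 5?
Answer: -481/2 ≈ -240.50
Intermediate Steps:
N(D, g) = 1/2 (N(D, g) = 3 - 1/2*5 = 3 - 5/2 = 1/2)
j = 1/2 ≈ 0.50000
L(x, l) = -5 - x - 2*l (L(x, l) = -5 + (-x - 2*l) = -5 - x - 2*l)
(-37*13)*L(j, -3) = (-37*13)*(-5 - 1*1/2 - 2*(-3)) = -481*(-5 - 1/2 + 6) = -481*1/2 = -481/2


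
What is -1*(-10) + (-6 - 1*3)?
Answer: 1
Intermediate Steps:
-1*(-10) + (-6 - 1*3) = 10 + (-6 - 3) = 10 - 9 = 1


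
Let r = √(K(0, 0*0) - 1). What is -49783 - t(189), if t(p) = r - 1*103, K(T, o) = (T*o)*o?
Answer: -49680 - I ≈ -49680.0 - 1.0*I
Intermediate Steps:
K(T, o) = T*o²
r = I (r = √(0*(0*0)² - 1) = √(0*0² - 1) = √(0*0 - 1) = √(0 - 1) = √(-1) = I ≈ 1.0*I)
t(p) = -103 + I (t(p) = I - 1*103 = I - 103 = -103 + I)
-49783 - t(189) = -49783 - (-103 + I) = -49783 + (103 - I) = -49680 - I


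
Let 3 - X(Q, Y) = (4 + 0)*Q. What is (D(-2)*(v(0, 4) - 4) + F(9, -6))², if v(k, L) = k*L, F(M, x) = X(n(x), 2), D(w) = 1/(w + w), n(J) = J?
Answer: 784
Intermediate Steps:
X(Q, Y) = 3 - 4*Q (X(Q, Y) = 3 - (4 + 0)*Q = 3 - 4*Q)
D(w) = 1/(2*w)
F(M, x) = 3 - 4*x
v(k, L) = L*k
(D(-2)*(v(0, 4) - 4) + F(9, -6))² = (((½)/(-2))*(4*0 - 4) + (3 - 4*(-6)))² = (((½)*(-½))*(0 - 4) + (3 + 24))² = (-¼*(-4) + 27)² = (1 + 27)² = 28² = 784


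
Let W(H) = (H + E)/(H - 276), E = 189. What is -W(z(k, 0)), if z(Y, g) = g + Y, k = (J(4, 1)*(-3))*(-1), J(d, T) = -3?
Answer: 12/19 ≈ 0.63158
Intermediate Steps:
k = -9 (k = -3*(-3)*(-1) = 9*(-1) = -9)
z(Y, g) = Y + g
W(H) = (189 + H)/(-276 + H) (W(H) = (H + 189)/(H - 276) = (189 + H)/(-276 + H))
-W(z(k, 0)) = -(189 + (-9 + 0))/(-276 + (-9 + 0)) = -(189 - 9)/(-276 - 9) = -180/(-285) = -(-1)*180/285 = -1*(-12/19) = 12/19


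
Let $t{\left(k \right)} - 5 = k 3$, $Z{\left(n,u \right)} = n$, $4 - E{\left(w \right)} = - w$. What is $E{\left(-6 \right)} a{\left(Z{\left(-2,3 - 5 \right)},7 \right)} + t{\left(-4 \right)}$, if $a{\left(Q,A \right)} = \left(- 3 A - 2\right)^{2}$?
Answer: $-1065$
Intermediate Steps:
$E{\left(w \right)} = 4 + w$ ($E{\left(w \right)} = 4 - - w = 4 + w$)
$a{\left(Q,A \right)} = \left(-2 - 3 A\right)^{2}$
$t{\left(k \right)} = 5 + 3 k$ ($t{\left(k \right)} = 5 + k 3 = 5 + 3 k$)
$E{\left(-6 \right)} a{\left(Z{\left(-2,3 - 5 \right)},7 \right)} + t{\left(-4 \right)} = \left(4 - 6\right) \left(2 + 3 \cdot 7\right)^{2} + \left(5 + 3 \left(-4\right)\right) = - 2 \left(2 + 21\right)^{2} + \left(5 - 12\right) = - 2 \cdot 23^{2} - 7 = \left(-2\right) 529 - 7 = -1058 - 7 = -1065$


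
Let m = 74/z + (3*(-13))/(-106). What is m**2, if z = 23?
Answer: 76405081/5943844 ≈ 12.854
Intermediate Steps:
m = 8741/2438 (m = 74/23 + (3*(-13))/(-106) = 74*(1/23) - 39*(-1/106) = 74/23 + 39/106 = 8741/2438 ≈ 3.5853)
m**2 = (8741/2438)**2 = 76405081/5943844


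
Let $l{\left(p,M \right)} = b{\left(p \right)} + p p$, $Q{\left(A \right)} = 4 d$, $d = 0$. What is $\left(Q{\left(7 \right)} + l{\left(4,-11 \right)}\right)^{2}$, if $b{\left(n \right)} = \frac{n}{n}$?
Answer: $289$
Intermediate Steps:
$Q{\left(A \right)} = 0$ ($Q{\left(A \right)} = 4 \cdot 0 = 0$)
$b{\left(n \right)} = 1$
$l{\left(p,M \right)} = 1 + p^{2}$ ($l{\left(p,M \right)} = 1 + p p = 1 + p^{2}$)
$\left(Q{\left(7 \right)} + l{\left(4,-11 \right)}\right)^{2} = \left(0 + \left(1 + 4^{2}\right)\right)^{2} = \left(0 + \left(1 + 16\right)\right)^{2} = \left(0 + 17\right)^{2} = 17^{2} = 289$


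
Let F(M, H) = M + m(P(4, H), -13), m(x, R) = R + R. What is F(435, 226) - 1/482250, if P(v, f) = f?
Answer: 197240249/482250 ≈ 409.00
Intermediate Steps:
m(x, R) = 2*R
F(M, H) = -26 + M (F(M, H) = M + 2*(-13) = M - 26 = -26 + M)
F(435, 226) - 1/482250 = (-26 + 435) - 1/482250 = 409 - 1*1/482250 = 409 - 1/482250 = 197240249/482250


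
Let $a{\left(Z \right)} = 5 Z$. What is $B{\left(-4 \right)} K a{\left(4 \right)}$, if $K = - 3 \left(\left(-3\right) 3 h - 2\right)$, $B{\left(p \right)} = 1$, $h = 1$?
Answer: $660$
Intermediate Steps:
$K = 33$ ($K = - 3 \left(\left(-3\right) 3 \cdot 1 - 2\right) = - 3 \left(\left(-9\right) 1 - 2\right) = - 3 \left(-9 - 2\right) = \left(-3\right) \left(-11\right) = 33$)
$B{\left(-4 \right)} K a{\left(4 \right)} = 1 \cdot 33 \cdot 5 \cdot 4 = 33 \cdot 20 = 660$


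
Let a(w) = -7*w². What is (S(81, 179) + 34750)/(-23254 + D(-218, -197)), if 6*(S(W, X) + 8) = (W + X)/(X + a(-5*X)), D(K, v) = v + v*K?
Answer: 292197382483/163962580530 ≈ 1.7821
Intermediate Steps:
D(K, v) = v + K*v
S(W, X) = -8 + (W + X)/(6*(X - 175*X²)) (S(W, X) = -8 + ((W + X)/(X - 7*25*X²))/6 = -8 + ((W + X)/(X - 175*X²))/6 = -8 + (W + X)/(6*(X - 175*X²)))
(S(81, 179) + 34750)/(-23254 + D(-218, -197)) = ((⅙)*(81 - 47*179 + 8400*179²)/(179*(1 - 175*179)) + 34750)/(-23254 - 197*(1 - 218)) = ((⅙)*(1/179)*(81 - 8413 + 8400*32041)/(1 - 31325) + 34750)/(-23254 - 197*(-217)) = ((⅙)*(1/179)*(81 - 8413 + 269144400)/(-31324) + 34750)/(-23254 + 42749) = ((⅙)*(1/179)*(-1/31324)*269136068 + 34750)/19495 = (-67284017/8410494 + 34750)*(1/19495) = (292197382483/8410494)*(1/19495) = 292197382483/163962580530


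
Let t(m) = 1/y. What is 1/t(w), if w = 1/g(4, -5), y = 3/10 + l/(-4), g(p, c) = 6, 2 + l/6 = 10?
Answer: -117/10 ≈ -11.700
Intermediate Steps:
l = 48 (l = -12 + 6*10 = -12 + 60 = 48)
y = -117/10 (y = 3/10 + 48/(-4) = 3*(⅒) + 48*(-¼) = 3/10 - 12 = -117/10 ≈ -11.700)
w = ⅙ (w = 1/6 = ⅙ ≈ 0.16667)
t(m) = -10/117 (t(m) = 1/(-117/10) = -10/117)
1/t(w) = 1/(-10/117) = -117/10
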